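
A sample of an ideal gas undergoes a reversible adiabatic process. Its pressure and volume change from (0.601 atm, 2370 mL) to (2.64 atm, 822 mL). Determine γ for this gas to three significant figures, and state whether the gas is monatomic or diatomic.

γ ≈ 1.40; diatomic

PV^γ = const ⇒ γ = ln(P₂/P₁) / ln(V₁/V₂).
γ = ln(2.64/0.601) / ln(2370/822) = 1.398.
γ ≈ 1.40 is close to 7/5, so the gas is diatomic.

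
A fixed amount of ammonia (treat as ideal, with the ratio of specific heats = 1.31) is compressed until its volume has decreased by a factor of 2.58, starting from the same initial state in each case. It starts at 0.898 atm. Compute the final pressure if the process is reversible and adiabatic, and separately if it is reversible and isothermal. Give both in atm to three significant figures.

Isothermal: P₂ = P₁(V₁/V₂) = 0.898×2.58 = 2.317 atm.
Adiabatic: P₂ = P₁(V₁/V₂)^γ = 0.898×2.58^(1.31) = 3.108 atm.

adiabatic: 3.11 atm; isothermal: 2.32 atm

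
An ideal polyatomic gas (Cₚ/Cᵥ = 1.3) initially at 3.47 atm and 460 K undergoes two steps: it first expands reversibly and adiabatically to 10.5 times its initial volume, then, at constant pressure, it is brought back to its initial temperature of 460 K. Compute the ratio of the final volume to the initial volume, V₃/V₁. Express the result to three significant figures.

Adiabatic step: V₂/V₁ = 10.5; T₂ = T₁·(1/10.5)^(0.3) = 227.2 K.
Isobaric step: V₃/V₂ = T₃/T₂ = 460/227.2.
V₃/V₁ = (V₂/V₁)(V₃/V₂) = 10.5 × (460/227.2) = 21.26.

V₃/V₁ ≈ 21.3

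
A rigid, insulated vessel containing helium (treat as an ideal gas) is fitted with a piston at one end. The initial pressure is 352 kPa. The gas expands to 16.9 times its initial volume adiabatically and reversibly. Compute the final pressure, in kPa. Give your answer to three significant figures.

Since PV^γ is constant along a reversible adiabat, P₂ = P₁ (V₁/V₂)^γ.
For a monatomic ideal gas γ = 5/3.
P₂ = 352 × (1/16.9)^(5/3) = 3.163 kPa.

P₂ ≈ 3.16 kPa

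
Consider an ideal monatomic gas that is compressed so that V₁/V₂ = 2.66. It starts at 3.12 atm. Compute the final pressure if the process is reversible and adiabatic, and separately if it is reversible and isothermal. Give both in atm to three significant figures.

For a monatomic ideal gas γ = 5/3.
Isothermal: P₂ = P₁(V₁/V₂) = 3.12×2.66 = 8.299 atm.
Adiabatic: P₂ = P₁(V₁/V₂)^γ = 3.12×2.66^(5/3) = 15.93 atm.

adiabatic: 15.9 atm; isothermal: 8.30 atm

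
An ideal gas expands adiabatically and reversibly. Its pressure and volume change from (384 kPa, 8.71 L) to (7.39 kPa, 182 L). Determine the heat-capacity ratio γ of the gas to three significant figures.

γ ≈ 1.30

PV^γ = const ⇒ γ = ln(P₂/P₁) / ln(V₁/V₂).
γ = ln(7.39/384) / ln(8.71/182) = 1.3.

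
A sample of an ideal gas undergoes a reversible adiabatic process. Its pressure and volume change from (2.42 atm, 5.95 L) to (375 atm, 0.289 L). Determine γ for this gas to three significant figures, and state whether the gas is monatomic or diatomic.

γ ≈ 1.67; monatomic

PV^γ = const ⇒ γ = ln(P₂/P₁) / ln(V₁/V₂).
γ = ln(375/2.42) / ln(5.95/0.289) = 1.667.
γ ≈ 1.67 is close to 5/3, so the gas is monatomic.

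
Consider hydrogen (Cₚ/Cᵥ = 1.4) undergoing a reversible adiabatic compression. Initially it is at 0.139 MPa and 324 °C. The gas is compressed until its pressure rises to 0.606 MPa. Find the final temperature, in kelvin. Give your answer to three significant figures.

T₂ ≈ 909 K

Along an adiabat T P^((1−γ)/γ) is constant, so T₂ = T₁ (P₂/P₁)^((γ−1)/γ).
T₁ = 324 °C = 597.1 K.
T₂ = 597.1 × (0.606/0.139)^(0.286) = 909.5 K.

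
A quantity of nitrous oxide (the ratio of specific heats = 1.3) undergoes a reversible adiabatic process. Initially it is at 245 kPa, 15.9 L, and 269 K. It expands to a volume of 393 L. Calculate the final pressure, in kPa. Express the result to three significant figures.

P₂ ≈ 3.79 kPa

Adiabatic: P₁V₁^γ = P₂V₂^γ ⇒ P₂ = P₁ (V₁/V₂)^γ.
P₂ = 245 × (15.9/393)^(1.3) = 3.787 kPa.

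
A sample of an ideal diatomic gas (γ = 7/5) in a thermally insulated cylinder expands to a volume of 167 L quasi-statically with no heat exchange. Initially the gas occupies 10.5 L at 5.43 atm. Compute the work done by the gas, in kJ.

P₂ = P₁(V₁/V₂)^γ = 5.43×(10.5/167)^(7/5) = 0.1129 atm.
For a reversible adiabat, W_by_gas = (P₁V₁ − P₂V₂)/(γ−1).
W_by = (550200×0.0105 − 11440×0.167) / (2/5) = 9667 J.

W ≈ 9.67 kJ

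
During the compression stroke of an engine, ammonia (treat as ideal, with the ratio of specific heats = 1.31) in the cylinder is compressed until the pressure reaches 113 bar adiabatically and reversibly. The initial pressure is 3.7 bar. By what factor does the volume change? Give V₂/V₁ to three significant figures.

From PV^γ = const, V₂/V₁ = (P₁/P₂)^(1/γ).
V₂/V₁ = (3.7/113)^(0.763) = 0.07354.

V₂/V₁ ≈ 0.0735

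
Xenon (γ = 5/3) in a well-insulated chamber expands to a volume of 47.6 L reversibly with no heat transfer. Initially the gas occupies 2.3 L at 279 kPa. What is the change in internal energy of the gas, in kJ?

ΔU ≈ -0.835 kJ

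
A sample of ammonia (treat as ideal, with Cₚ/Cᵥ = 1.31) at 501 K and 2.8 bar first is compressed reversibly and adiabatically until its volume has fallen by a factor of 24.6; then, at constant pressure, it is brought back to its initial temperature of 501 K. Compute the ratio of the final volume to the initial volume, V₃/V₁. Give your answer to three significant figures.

Adiabatic step: V₂/V₁ = 0.04065; T₂ = T₁·24.6^(0.31) = 1352 K.
Isobaric step: V₃/V₂ = T₃/T₂ = 501/1352.
V₃/V₁ = (V₂/V₁)(V₃/V₂) = 0.04065 × (501/1352) = 0.01506.

V₃/V₁ ≈ 0.0151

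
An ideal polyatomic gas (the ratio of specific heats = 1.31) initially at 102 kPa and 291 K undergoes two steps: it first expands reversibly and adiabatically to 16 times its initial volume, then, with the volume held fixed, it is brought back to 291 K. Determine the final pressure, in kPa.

Adiabatic step (PV^γ = const): P₂ = 102×(1/16)^(1.31) = 2.699 kPa; T₂ = 291×(1/16)^(0.31) = 123.2 K.
Isochoric: P₃ = P₂(T₃/T₂) = 2.699 × (291/123.2) = 6.375 kPa.

P₃ ≈ 6.38 kPa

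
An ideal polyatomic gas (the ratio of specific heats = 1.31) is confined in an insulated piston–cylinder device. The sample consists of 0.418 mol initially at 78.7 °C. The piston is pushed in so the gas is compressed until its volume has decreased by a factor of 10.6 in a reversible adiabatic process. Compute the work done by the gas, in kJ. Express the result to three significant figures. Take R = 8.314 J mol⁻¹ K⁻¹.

W ≈ -4.26 kJ

Adiabatic: T₁V₁^(γ−1) = T₂V₂^(γ−1) ⇒ T₂ = T₁ (V₁/V₂)^(γ−1).
T₁ = 78.7 °C = 351.8 K.
T₂ = 351.8 × 10.6^(0.31) = 731.5 K.
Q = 0, so ΔU = W_on_gas = nCᵥΔT with Cᵥ = R/(γ−1) = 26.82 J/(mol·K).
ΔU = 0.418 × 26.82 × (731.5 − 351.8) = 4256 J.
Work done by the gas = −ΔU = -4256 J.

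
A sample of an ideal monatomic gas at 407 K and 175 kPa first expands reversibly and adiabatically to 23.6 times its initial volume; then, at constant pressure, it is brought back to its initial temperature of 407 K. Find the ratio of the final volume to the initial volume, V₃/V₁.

V₃/V₁ ≈ 194

For a monatomic ideal gas γ = 5/3.
Adiabatic step: V₂/V₁ = 23.6; T₂ = T₁·(1/23.6)^(2/3) = 49.47 K.
Isobaric step: V₃/V₂ = T₃/T₂ = 407/49.47.
V₃/V₁ = (V₂/V₁)(V₃/V₂) = 23.6 × (407/49.47) = 194.2.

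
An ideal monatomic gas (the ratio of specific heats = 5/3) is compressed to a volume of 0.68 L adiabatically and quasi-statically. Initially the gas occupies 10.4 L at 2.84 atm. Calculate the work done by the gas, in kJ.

W ≈ -23.2 kJ

P₂ = P₁(V₁/V₂)^γ = 2.84×(10.4/0.68)^(5/3) = 267.6 atm.
For a reversible adiabat, W_by_gas = (P₁V₁ − P₂V₂)/(γ−1).
W_by = (287800×0.0104 − 2.712×10^7×0.00068) / (2/3) = -23170 J.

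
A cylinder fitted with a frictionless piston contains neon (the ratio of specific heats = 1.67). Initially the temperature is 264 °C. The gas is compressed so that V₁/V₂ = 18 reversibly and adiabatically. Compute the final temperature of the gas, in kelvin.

Adiabatic: T₁V₁^(γ−1) = T₂V₂^(γ−1) ⇒ T₂ = T₁ (V₁/V₂)^(γ−1).
T₁ = 264 °C = 537.1 K.
T₂ = 537.1 × 18^(0.67) = 3725 K.

T₂ ≈ 3730 K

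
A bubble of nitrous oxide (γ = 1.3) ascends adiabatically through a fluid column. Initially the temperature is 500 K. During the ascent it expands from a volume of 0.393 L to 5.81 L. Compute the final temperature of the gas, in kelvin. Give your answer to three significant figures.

For a reversible adiabat TV^(γ−1) is constant, so T₂ = T₁ (V₁/V₂)^(γ−1).
T₂ = 500 × (0.393/5.81)^(0.3) = 222.9 K.

T₂ ≈ 223 K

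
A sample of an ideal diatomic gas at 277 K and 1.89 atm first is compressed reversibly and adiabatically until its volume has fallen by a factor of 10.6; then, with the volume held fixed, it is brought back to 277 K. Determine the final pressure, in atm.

P₃ ≈ 20.0 atm

For a diatomic ideal gas γ = 7/5.
Adiabatic step (PV^γ = const): P₂ = 1.89×10.6^(7/5) = 51.51 atm; T₂ = 277×10.6^(2/5) = 712.2 K.
Isochoric: P₃ = P₂(T₃/T₂) = 51.51 × (277/712.2) = 20.03 atm.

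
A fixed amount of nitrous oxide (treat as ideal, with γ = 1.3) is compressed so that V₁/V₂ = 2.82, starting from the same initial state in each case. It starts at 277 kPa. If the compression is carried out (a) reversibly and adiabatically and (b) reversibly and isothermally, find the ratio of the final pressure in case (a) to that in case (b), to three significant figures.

Isothermal: P_b = P₁(V₁/V₂) = 277×2.82.
Adiabatic: P_a = P₁(V₁/V₂)^γ = 277×2.82^(1.3).
P_a/P_b = (V₁/V₂)^(γ−1) = 2.82^(0.3) = 1.365.

P_adiabatic / P_isothermal ≈ 1.36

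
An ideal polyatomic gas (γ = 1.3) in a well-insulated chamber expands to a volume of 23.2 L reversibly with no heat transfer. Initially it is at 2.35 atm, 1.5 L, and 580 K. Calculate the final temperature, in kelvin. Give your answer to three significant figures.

For a reversible adiabat TV^(γ−1) is constant, so T₂ = T₁ (V₁/V₂)^(γ−1).
T₂ = 580 × (1.5/23.2)^(0.3) = 255 K.

T₂ ≈ 255 K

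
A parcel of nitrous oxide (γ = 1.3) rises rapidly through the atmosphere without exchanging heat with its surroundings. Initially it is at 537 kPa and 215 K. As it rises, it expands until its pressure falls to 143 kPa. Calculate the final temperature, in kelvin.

Adiabatic: T₂/T₁ = (P₂/P₁)^((γ−1)/γ).
T₂ = 215 × (143/537)^(0.231) = 158.4 K.

T₂ ≈ 158 K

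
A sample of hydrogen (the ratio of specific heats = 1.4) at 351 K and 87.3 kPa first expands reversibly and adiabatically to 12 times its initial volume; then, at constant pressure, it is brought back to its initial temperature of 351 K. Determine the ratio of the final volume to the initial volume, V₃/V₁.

Adiabatic step: V₂/V₁ = 12; T₂ = T₁·(1/12)^(0.4) = 129.9 K.
Isobaric step: V₃/V₂ = T₃/T₂ = 351/129.9.
V₃/V₁ = (V₂/V₁)(V₃/V₂) = 12 × (351/129.9) = 32.42.

V₃/V₁ ≈ 32.4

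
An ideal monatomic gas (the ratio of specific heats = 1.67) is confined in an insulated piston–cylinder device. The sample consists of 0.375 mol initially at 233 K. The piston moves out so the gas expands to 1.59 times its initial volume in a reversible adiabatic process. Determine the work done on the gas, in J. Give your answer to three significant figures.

Adiabatic: T₁V₁^(γ−1) = T₂V₂^(γ−1) ⇒ T₂ = T₁ (V₁/V₂)^(γ−1).
T₂ = 233 × (1/1.59)^(0.67) = 170.8 K.
Q = 0, so ΔU = W_on_gas = nCᵥΔT with Cᵥ = R/(γ−1) = 12.41 J/(mol·K).
ΔU = 0.375 × 12.41 × (170.8 − 233) = -289.6 J.

W ≈ -290 J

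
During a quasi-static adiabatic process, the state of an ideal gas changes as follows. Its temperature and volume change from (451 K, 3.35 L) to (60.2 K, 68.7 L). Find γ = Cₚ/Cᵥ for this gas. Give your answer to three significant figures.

γ ≈ 1.67

TV^(γ−1) = const ⇒ γ − 1 = ln(T₂/T₁) / ln(V₁/V₂).
γ = 1 + ln(60.2/451) / ln(3.35/68.7) = 1.667.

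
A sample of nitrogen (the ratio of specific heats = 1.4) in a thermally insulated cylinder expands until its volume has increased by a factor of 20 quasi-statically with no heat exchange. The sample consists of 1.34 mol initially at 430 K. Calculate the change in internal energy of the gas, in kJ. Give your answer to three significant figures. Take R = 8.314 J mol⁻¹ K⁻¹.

ΔU ≈ -8.36 kJ

Adiabatic: T₁V₁^(γ−1) = T₂V₂^(γ−1) ⇒ T₂ = T₁ (V₁/V₂)^(γ−1).
T₂ = 430 × (1/20)^(0.4) = 129.7 K.
Q = 0, so ΔU = W_on_gas = nCᵥΔT with Cᵥ = R/(γ−1) = 20.79 J/(mol·K).
ΔU = 1.34 × 20.79 × (129.7 − 430) = -8363 J.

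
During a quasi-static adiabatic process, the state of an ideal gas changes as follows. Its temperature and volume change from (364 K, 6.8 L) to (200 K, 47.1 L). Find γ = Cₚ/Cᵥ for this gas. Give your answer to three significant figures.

TV^(γ−1) = const ⇒ γ − 1 = ln(T₂/T₁) / ln(V₁/V₂).
γ = 1 + ln(200/364) / ln(6.8/47.1) = 1.309.

γ ≈ 1.31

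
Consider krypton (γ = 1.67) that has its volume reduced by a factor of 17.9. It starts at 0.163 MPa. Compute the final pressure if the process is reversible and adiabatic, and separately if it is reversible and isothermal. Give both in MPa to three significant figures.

adiabatic: 20.2 MPa; isothermal: 2.92 MPa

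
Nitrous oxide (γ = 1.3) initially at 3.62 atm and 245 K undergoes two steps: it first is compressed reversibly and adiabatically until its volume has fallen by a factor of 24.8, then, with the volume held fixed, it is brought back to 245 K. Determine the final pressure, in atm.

Adiabatic step (PV^γ = const): P₂ = 3.62×24.8^(1.3) = 235.2 atm; T₂ = 245×24.8^(0.3) = 642 K.
Isochoric: P₃ = P₂(T₃/T₂) = 235.2 × (245/642) = 89.78 atm.

P₃ ≈ 89.8 atm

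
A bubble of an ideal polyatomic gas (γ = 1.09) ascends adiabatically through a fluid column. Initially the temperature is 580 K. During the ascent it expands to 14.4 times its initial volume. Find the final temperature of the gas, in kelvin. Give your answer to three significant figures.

T₂ ≈ 456 K

Adiabatic: T₁V₁^(γ−1) = T₂V₂^(γ−1) ⇒ T₂ = T₁ (V₁/V₂)^(γ−1).
T₂ = 580 × (1/14.4)^(0.09) = 456.2 K.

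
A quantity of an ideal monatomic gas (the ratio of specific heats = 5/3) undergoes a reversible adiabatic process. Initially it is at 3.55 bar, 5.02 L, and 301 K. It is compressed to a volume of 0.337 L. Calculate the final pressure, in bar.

Adiabatic: P₁V₁^γ = P₂V₂^γ ⇒ P₂ = P₁ (V₁/V₂)^γ.
P₂ = 3.55 × (5.02/0.337)^(5/3) = 320.1 bar.

P₂ ≈ 320 bar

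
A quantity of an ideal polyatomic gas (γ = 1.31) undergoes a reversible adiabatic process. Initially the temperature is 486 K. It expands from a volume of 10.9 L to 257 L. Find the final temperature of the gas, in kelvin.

Adiabatic: T₁V₁^(γ−1) = T₂V₂^(γ−1) ⇒ T₂ = T₁ (V₁/V₂)^(γ−1).
T₂ = 486 × (10.9/257)^(0.31) = 182.5 K.

T₂ ≈ 182 K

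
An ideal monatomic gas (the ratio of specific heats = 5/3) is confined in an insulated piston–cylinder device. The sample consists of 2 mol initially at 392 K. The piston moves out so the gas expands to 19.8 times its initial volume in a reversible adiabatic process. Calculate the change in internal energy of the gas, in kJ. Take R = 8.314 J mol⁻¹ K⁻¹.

Adiabatic: T₁V₁^(γ−1) = T₂V₂^(γ−1) ⇒ T₂ = T₁ (V₁/V₂)^(γ−1).
T₂ = 392 × (1/19.8)^(2/3) = 53.56 K.
Q = 0, so ΔU = W_on_gas = nCᵥΔT with Cᵥ = R/(γ−1) = 12.47 J/(mol·K).
ΔU = 2 × 12.47 × (53.56 − 392) = -8441 J.

ΔU ≈ -8.44 kJ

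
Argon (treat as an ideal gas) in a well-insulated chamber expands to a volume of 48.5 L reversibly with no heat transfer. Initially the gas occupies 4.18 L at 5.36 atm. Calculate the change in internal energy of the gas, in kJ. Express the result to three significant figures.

ΔU ≈ -2.74 kJ

γ = 5/3 for a monatomic ideal gas.
P₂ = P₁(V₁/V₂)^γ = 5.36×(4.18/48.5)^(5/3) = 0.09013 atm.
For a reversible adiabat, W_by_gas = (P₁V₁ − P₂V₂)/(γ−1).
W_by = (543100×0.00418 − 9133×0.0485) / (2/3) = 2741 J.
Q = 0 ⇒ ΔU = −W_by = -2741 J.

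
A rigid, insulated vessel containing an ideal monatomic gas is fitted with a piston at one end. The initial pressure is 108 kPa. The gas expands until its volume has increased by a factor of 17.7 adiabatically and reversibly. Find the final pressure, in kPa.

Adiabatic: P₁V₁^γ = P₂V₂^γ ⇒ P₂ = P₁ (V₁/V₂)^γ.
For a monatomic ideal gas γ = 5/3.
P₂ = 108 × (1/17.7)^(5/3) = 0.8984 kPa.

P₂ ≈ 0.898 kPa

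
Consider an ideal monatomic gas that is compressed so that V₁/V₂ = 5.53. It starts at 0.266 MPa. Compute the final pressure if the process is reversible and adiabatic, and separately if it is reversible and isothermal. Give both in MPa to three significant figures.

adiabatic: 4.60 MPa; isothermal: 1.47 MPa

For a monatomic ideal gas γ = 5/3.
Isothermal: P₂ = P₁(V₁/V₂) = 0.266×5.53 = 1.471 MPa.
Adiabatic: P₂ = P₁(V₁/V₂)^γ = 0.266×5.53^(5/3) = 4.6 MPa.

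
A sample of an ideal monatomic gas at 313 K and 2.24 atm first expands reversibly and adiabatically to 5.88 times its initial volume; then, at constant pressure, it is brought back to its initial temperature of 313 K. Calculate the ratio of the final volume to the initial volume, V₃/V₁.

V₃/V₁ ≈ 19.2

For a monatomic ideal gas γ = 5/3.
Adiabatic step: V₂/V₁ = 5.88; T₂ = T₁·(1/5.88)^(2/3) = 96.08 K.
Isobaric step: V₃/V₂ = T₃/T₂ = 313/96.08.
V₃/V₁ = (V₂/V₁)(V₃/V₂) = 5.88 × (313/96.08) = 19.16.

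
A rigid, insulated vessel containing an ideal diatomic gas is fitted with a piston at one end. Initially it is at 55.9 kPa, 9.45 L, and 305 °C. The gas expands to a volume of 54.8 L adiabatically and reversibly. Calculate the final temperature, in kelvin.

T₂ ≈ 286 K

Adiabatic: T₁V₁^(γ−1) = T₂V₂^(γ−1) ⇒ T₂ = T₁ (V₁/V₂)^(γ−1).
γ = 7/5 for a diatomic ideal gas.
T₁ = 305 °C = 578.1 K.
T₂ = 578.1 × (9.45/54.8)^(2/5) = 286.2 K.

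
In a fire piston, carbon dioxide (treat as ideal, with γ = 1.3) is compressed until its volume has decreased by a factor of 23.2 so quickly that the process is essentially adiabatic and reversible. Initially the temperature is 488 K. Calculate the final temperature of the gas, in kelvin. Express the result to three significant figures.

Adiabatic: T₁V₁^(γ−1) = T₂V₂^(γ−1) ⇒ T₂ = T₁ (V₁/V₂)^(γ−1).
T₂ = 488 × 23.2^(0.3) = 1253 K.

T₂ ≈ 1250 K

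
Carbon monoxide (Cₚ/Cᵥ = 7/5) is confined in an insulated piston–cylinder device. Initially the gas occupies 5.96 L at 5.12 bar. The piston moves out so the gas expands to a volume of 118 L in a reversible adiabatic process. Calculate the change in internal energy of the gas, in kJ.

ΔU ≈ -5.32 kJ

P₂ = P₁(V₁/V₂)^γ = 5.12×(5.96/118)^(7/5) = 0.07834 bar.
For a reversible adiabat, W_by_gas = (P₁V₁ − P₂V₂)/(γ−1).
W_by = (512000×0.00596 − 7834×0.118) / (2/5) = 5318 J.
Q = 0 ⇒ ΔU = −W_by = -5318 J.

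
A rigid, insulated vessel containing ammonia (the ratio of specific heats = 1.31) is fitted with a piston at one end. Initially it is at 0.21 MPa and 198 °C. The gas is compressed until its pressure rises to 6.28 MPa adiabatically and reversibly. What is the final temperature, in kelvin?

T₂ ≈ 1050 K

Adiabatic: T₂/T₁ = (P₂/P₁)^((γ−1)/γ).
T₁ = 198 °C = 471.1 K.
T₂ = 471.1 × (6.28/0.21)^(0.237) = 1053 K.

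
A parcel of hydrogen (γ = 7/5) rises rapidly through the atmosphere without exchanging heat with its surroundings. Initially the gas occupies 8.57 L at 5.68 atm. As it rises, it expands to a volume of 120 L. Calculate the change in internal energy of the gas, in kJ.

ΔU ≈ -8.04 kJ

P₂ = P₁(V₁/V₂)^γ = 5.68×(8.57/120)^(7/5) = 0.1411 atm.
For a reversible adiabat, W_by_gas = (P₁V₁ − P₂V₂)/(γ−1).
W_by = (575500×0.00857 − 14300×0.12) / (2/5) = 8040 J.
Q = 0 ⇒ ΔU = −W_by = -8040 J.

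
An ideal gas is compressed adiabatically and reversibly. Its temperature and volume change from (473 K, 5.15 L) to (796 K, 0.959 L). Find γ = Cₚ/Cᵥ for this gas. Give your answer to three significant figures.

γ ≈ 1.31

TV^(γ−1) = const ⇒ γ − 1 = ln(T₂/T₁) / ln(V₁/V₂).
γ = 1 + ln(796/473) / ln(5.15/0.959) = 1.31.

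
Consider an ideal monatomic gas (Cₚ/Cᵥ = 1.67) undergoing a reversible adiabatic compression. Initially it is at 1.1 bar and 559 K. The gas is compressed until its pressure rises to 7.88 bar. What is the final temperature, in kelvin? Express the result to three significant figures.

T₂ ≈ 1230 K

Adiabatic: T₂/T₁ = (P₂/P₁)^((γ−1)/γ).
T₂ = 559 × (7.88/1.1)^(0.401) = 1232 K.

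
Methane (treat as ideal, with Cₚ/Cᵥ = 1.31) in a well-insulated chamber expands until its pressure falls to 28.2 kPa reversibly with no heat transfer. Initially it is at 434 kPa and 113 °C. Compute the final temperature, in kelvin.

T₂ ≈ 202 K

Along an adiabat T P^((1−γ)/γ) is constant, so T₂ = T₁ (P₂/P₁)^((γ−1)/γ).
T₁ = 113 °C = 386.1 K.
T₂ = 386.1 × (28.2/434)^(0.237) = 202.2 K.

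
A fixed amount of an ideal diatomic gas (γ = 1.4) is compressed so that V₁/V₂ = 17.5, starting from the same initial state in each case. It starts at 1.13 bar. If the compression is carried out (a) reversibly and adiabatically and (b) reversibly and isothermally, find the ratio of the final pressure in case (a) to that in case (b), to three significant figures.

P_adiabatic / P_isothermal ≈ 3.14

Isothermal: P_b = P₁(V₁/V₂) = 1.13×17.5.
Adiabatic: P_a = P₁(V₁/V₂)^γ = 1.13×17.5^(1.4).
P_a/P_b = (V₁/V₂)^(γ−1) = 17.5^(0.4) = 3.142.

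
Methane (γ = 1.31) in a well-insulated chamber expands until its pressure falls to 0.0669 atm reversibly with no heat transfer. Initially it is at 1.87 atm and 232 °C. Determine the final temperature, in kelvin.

T₂ ≈ 230 K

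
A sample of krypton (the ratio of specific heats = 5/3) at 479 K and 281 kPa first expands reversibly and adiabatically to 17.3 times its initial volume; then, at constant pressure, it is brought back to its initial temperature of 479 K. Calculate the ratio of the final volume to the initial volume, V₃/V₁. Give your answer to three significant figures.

Adiabatic step: V₂/V₁ = 17.3; T₂ = T₁·(1/17.3)^(2/3) = 71.61 K.
Isobaric step: V₃/V₂ = T₃/T₂ = 479/71.61.
V₃/V₁ = (V₂/V₁)(V₃/V₂) = 17.3 × (479/71.61) = 115.7.

V₃/V₁ ≈ 116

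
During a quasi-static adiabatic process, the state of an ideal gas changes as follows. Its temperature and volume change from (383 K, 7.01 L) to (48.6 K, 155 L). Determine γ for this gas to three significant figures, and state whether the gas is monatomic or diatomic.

TV^(γ−1) = const ⇒ γ − 1 = ln(T₂/T₁) / ln(V₁/V₂).
γ = 1 + ln(48.6/383) / ln(7.01/155) = 1.667.
γ ≈ 1.67 is close to 5/3, so the gas is monatomic.

γ ≈ 1.67; monatomic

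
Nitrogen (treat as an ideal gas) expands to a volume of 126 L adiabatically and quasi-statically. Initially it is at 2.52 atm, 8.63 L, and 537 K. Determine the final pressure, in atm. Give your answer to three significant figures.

Adiabatic: P₁V₁^γ = P₂V₂^γ ⇒ P₂ = P₁ (V₁/V₂)^γ.
γ = 7/5 for a diatomic ideal gas.
P₂ = 2.52 × (8.63/126)^(7/5) = 0.05906 atm.

P₂ ≈ 0.0591 atm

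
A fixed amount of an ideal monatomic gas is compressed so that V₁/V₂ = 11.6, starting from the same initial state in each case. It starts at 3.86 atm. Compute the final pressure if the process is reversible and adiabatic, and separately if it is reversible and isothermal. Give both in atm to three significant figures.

adiabatic: 229 atm; isothermal: 44.8 atm

For a monatomic ideal gas γ = 5/3.
Isothermal: P₂ = P₁(V₁/V₂) = 3.86×11.6 = 44.78 atm.
Adiabatic: P₂ = P₁(V₁/V₂)^γ = 3.86×11.6^(5/3) = 229.4 atm.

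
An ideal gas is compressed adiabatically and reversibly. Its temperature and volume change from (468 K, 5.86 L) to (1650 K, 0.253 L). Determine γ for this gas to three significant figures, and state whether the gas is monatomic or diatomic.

TV^(γ−1) = const ⇒ γ − 1 = ln(T₂/T₁) / ln(V₁/V₂).
γ = 1 + ln(1650/468) / ln(5.86/0.253) = 1.401.
γ ≈ 1.40 is close to 7/5, so the gas is diatomic.

γ ≈ 1.40; diatomic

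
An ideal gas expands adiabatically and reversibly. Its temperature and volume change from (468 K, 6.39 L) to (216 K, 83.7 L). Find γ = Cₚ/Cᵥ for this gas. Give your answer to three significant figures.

γ ≈ 1.30

TV^(γ−1) = const ⇒ γ − 1 = ln(T₂/T₁) / ln(V₁/V₂).
γ = 1 + ln(216/468) / ln(6.39/83.7) = 1.301.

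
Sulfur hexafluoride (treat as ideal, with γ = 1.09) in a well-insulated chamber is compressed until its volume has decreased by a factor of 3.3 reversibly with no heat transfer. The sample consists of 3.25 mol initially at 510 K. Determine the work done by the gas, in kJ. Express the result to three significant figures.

W ≈ -17.4 kJ

Adiabatic: T₁V₁^(γ−1) = T₂V₂^(γ−1) ⇒ T₂ = T₁ (V₁/V₂)^(γ−1).
T₂ = 510 × 3.3^(0.09) = 567.9 K.
Q = 0, so ΔU = W_on_gas = nCᵥΔT with Cᵥ = R/(γ−1) = 92.38 J/(mol·K).
ΔU = 3.25 × 92.38 × (567.9 − 510) = 17370 J.
Work done by the gas = −ΔU = -17370 J.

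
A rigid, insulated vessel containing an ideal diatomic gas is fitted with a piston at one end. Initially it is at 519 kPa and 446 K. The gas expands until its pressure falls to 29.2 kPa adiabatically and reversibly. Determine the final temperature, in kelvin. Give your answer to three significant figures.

Adiabatic: T₂/T₁ = (P₂/P₁)^((γ−1)/γ).
For a diatomic ideal gas γ = 7/5, so (γ−1)/γ = 2/7.
T₂ = 446 × (29.2/519)^(2/7) = 196 K.

T₂ ≈ 196 K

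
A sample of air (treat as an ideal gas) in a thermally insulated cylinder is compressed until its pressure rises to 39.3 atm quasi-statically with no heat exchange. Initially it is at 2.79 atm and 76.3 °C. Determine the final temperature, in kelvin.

Adiabatic: T₂/T₁ = (P₂/P₁)^((γ−1)/γ).
For a diatomic ideal gas γ = 7/5, so (γ−1)/γ = 2/7.
T₁ = 76.3 °C = 349.4 K.
T₂ = 349.4 × (39.3/2.79)^(2/7) = 744.1 K.

T₂ ≈ 744 K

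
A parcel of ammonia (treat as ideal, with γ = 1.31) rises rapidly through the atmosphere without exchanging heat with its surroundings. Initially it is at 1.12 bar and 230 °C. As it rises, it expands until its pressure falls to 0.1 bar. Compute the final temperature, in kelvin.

T₂ ≈ 284 K

Adiabatic: T₂/T₁ = (P₂/P₁)^((γ−1)/γ).
T₁ = 230 °C = 503.1 K.
T₂ = 503.1 × (0.1/1.12)^(0.237) = 284.1 K.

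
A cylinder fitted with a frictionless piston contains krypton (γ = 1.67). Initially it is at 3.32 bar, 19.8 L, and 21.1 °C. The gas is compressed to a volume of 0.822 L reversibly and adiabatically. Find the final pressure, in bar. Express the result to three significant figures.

Since PV^γ is constant along a reversible adiabat, P₂ = P₁ (V₁/V₂)^γ.
P₂ = 3.32 × (19.8/0.822)^(1.67) = 674.1 bar.

P₂ ≈ 674 bar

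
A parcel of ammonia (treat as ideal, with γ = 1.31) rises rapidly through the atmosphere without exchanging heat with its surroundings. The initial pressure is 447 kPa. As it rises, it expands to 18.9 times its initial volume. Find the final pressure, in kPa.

Adiabatic: P₁V₁^γ = P₂V₂^γ ⇒ P₂ = P₁ (V₁/V₂)^γ.
P₂ = 447 × (1/18.9)^(1.31) = 9.509 kPa.

P₂ ≈ 9.51 kPa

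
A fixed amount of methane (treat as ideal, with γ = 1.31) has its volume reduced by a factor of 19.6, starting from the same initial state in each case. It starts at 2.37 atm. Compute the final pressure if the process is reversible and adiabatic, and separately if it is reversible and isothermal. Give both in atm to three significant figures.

Isothermal: P₂ = P₁(V₁/V₂) = 2.37×19.6 = 46.45 atm.
Adiabatic: P₂ = P₁(V₁/V₂)^γ = 2.37×19.6^(1.31) = 116.8 atm.

adiabatic: 117 atm; isothermal: 46.5 atm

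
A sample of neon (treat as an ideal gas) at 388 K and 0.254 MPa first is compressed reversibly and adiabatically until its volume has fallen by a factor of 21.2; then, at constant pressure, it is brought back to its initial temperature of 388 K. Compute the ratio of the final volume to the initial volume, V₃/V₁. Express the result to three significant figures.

For a monatomic ideal gas γ = 5/3.
Adiabatic step: V₂/V₁ = 0.04717; T₂ = T₁·21.2^(2/3) = 2972 K.
Isobaric step: V₃/V₂ = T₃/T₂ = 388/2972.
V₃/V₁ = (V₂/V₁)(V₃/V₂) = 0.04717 × (388/2972) = 0.006158.

V₃/V₁ ≈ 0.00616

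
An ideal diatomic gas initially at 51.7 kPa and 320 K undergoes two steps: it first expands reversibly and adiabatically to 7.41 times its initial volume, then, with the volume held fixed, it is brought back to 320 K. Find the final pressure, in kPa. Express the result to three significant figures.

P₃ ≈ 6.98 kPa

For a diatomic ideal gas γ = 7/5.
Adiabatic step (PV^γ = const): P₂ = 51.7×(1/7.41)^(7/5) = 3.131 kPa; T₂ = 320×(1/7.41)^(2/5) = 143.6 K.
Isochoric: P₃ = P₂(T₃/T₂) = 3.131 × (320/143.6) = 6.977 kPa.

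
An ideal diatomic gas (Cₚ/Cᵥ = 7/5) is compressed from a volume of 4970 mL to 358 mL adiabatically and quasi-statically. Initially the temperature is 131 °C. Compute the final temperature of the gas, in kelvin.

T₂ ≈ 1160 K

For a reversible adiabat TV^(γ−1) is constant, so T₂ = T₁ (V₁/V₂)^(γ−1).
T₁ = 131 °C = 404.1 K.
T₂ = 404.1 × (4970/358)^(2/5) = 1158 K.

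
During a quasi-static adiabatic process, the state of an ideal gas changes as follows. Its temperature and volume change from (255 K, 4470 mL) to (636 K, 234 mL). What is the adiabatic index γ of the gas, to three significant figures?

TV^(γ−1) = const ⇒ γ − 1 = ln(T₂/T₁) / ln(V₁/V₂).
γ = 1 + ln(636/255) / ln(4470/234) = 1.31.

γ ≈ 1.31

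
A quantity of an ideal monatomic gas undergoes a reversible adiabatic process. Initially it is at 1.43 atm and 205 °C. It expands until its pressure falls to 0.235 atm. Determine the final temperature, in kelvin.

Along an adiabat T P^((1−γ)/γ) is constant, so T₂ = T₁ (P₂/P₁)^((γ−1)/γ).
For a monatomic ideal gas γ = 5/3, so (γ−1)/γ = 2/5.
T₁ = 205 °C = 478.1 K.
T₂ = 478.1 × (0.235/1.43)^(2/5) = 232.2 K.

T₂ ≈ 232 K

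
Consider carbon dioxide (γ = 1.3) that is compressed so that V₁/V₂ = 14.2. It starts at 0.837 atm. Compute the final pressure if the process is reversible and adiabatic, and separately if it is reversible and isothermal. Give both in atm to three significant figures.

adiabatic: 26.3 atm; isothermal: 11.9 atm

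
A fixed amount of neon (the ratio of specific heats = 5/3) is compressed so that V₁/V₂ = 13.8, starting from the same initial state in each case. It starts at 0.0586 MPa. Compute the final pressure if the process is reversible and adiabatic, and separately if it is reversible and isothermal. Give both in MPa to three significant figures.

adiabatic: 4.65 MPa; isothermal: 0.809 MPa

Isothermal: P₂ = P₁(V₁/V₂) = 0.0586×13.8 = 0.8087 MPa.
Adiabatic: P₂ = P₁(V₁/V₂)^γ = 0.0586×13.8^(5/3) = 4.653 MPa.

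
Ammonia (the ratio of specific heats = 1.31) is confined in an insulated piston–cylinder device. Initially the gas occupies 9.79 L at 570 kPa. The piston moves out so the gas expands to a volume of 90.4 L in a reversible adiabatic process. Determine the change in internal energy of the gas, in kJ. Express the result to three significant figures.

ΔU ≈ -8.96 kJ

P₂ = P₁(V₁/V₂)^γ = 570×(9.79/90.4)^(1.31) = 30.99 kPa.
For a reversible adiabat, W_by_gas = (P₁V₁ − P₂V₂)/(γ−1).
W_by = (570000×0.00979 − 30990×0.0904) / (0.31) = 8964 J.
Q = 0 ⇒ ΔU = −W_by = -8964 J.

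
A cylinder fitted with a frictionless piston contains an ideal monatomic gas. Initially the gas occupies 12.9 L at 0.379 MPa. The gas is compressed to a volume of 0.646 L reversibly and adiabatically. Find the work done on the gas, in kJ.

γ = 5/3 for a monatomic ideal gas.
P₂ = P₁(V₁/V₂)^γ = 0.379×(12.9/0.646)^(5/3) = 55.71 MPa.
For a reversible adiabat, W_by_gas = (P₁V₁ − P₂V₂)/(γ−1).
W_by = (379000×0.0129 − 5.571×10^7×0.000646) / (2/3) = -46650 J.
W_on_gas = −W_by = 46650 J.

W ≈ 46.6 kJ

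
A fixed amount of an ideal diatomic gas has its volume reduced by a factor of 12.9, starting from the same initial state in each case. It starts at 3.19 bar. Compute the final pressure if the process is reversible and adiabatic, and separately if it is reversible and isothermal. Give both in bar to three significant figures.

For a diatomic ideal gas γ = 7/5.
Isothermal: P₂ = P₁(V₁/V₂) = 3.19×12.9 = 41.15 bar.
Adiabatic: P₂ = P₁(V₁/V₂)^γ = 3.19×12.9^(7/5) = 114.5 bar.

adiabatic: 114 bar; isothermal: 41.2 bar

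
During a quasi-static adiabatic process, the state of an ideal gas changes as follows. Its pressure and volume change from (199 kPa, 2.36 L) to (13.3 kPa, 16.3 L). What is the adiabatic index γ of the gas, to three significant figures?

PV^γ = const ⇒ γ = ln(P₂/P₁) / ln(V₁/V₂).
γ = ln(13.3/199) / ln(2.36/16.3) = 1.4.

γ ≈ 1.40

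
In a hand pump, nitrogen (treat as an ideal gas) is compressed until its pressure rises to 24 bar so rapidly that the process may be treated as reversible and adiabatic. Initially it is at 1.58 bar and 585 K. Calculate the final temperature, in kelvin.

T₂ ≈ 1270 K

Along an adiabat T P^((1−γ)/γ) is constant, so T₂ = T₁ (P₂/P₁)^((γ−1)/γ).
For a diatomic ideal gas γ = 7/5, so (γ−1)/γ = 2/7.
T₂ = 585 × (24/1.58)^(2/7) = 1273 K.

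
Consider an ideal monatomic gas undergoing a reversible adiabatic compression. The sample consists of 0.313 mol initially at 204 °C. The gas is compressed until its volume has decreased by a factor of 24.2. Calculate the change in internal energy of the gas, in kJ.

ΔU ≈ 13.7 kJ

For a reversible adiabat TV^(γ−1) is constant, so T₂ = T₁ (V₁/V₂)^(γ−1).
γ = 5/3 for a monatomic ideal gas, so γ−1 = 2/3.
T₁ = 204 °C = 477.1 K.
T₂ = 477.1 × 24.2^(2/3) = 3992 K.
Q = 0, so ΔU = W_on_gas = nCᵥΔT with Cᵥ = R/(γ−1) = 12.47 J/(mol·K).
ΔU = 0.313 × 12.47 × (3992 − 477.1) = 13720 J.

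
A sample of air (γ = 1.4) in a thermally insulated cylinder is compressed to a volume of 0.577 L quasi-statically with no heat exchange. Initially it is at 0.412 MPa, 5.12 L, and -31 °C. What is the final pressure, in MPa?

Since PV^γ is constant along a reversible adiabat, P₂ = P₁ (V₁/V₂)^γ.
P₂ = 0.412 × (5.12/0.577)^(1.4) = 8.754 MPa.

P₂ ≈ 8.75 MPa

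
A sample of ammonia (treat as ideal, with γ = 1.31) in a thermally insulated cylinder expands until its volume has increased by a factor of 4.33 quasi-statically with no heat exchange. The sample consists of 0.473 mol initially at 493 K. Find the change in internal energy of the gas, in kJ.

For a reversible adiabat TV^(γ−1) is constant, so T₂ = T₁ (V₁/V₂)^(γ−1).
T₂ = 493 × (1/4.33)^(0.31) = 313 K.
Q = 0, so ΔU = W_on_gas = nCᵥΔT with Cᵥ = R/(γ−1) = 26.82 J/(mol·K).
ΔU = 0.473 × 26.82 × (313 − 493) = -2283 J.

ΔU ≈ -2.28 kJ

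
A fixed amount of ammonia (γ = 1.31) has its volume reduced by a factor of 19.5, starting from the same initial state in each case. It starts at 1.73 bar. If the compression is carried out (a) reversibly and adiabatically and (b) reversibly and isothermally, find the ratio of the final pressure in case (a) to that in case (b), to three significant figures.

Isothermal: P_b = P₁(V₁/V₂) = 1.73×19.5.
Adiabatic: P_a = P₁(V₁/V₂)^γ = 1.73×19.5^(1.31).
P_a/P_b = (V₁/V₂)^(γ−1) = 19.5^(0.31) = 2.511.

P_adiabatic / P_isothermal ≈ 2.51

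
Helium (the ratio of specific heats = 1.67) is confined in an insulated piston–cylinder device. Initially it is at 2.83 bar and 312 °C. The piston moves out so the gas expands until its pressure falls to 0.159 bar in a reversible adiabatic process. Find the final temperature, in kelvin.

T₂ ≈ 184 K

Adiabatic: T₂/T₁ = (P₂/P₁)^((γ−1)/γ).
T₁ = 312 °C = 585.1 K.
T₂ = 585.1 × (0.159/2.83)^(0.401) = 184.3 K.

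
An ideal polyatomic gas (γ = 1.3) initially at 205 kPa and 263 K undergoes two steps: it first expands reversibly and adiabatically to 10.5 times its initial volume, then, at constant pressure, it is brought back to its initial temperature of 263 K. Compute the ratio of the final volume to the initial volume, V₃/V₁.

V₃/V₁ ≈ 21.3

Adiabatic step: V₂/V₁ = 10.5; T₂ = T₁·(1/10.5)^(0.3) = 129.9 K.
Isobaric step: V₃/V₂ = T₃/T₂ = 263/129.9.
V₃/V₁ = (V₂/V₁)(V₃/V₂) = 10.5 × (263/129.9) = 21.26.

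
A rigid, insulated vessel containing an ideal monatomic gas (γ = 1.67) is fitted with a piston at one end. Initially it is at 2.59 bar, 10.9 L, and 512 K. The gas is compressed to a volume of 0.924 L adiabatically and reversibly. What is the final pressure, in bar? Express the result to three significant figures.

Adiabatic: P₁V₁^γ = P₂V₂^γ ⇒ P₂ = P₁ (V₁/V₂)^γ.
P₂ = 2.59 × (10.9/0.924)^(1.67) = 159.6 bar.

P₂ ≈ 160 bar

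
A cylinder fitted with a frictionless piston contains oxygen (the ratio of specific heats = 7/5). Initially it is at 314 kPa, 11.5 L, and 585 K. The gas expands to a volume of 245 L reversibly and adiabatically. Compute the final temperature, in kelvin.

For a reversible adiabat TV^(γ−1) is constant, so T₂ = T₁ (V₁/V₂)^(γ−1).
T₂ = 585 × (11.5/245)^(2/5) = 172.1 K.

T₂ ≈ 172 K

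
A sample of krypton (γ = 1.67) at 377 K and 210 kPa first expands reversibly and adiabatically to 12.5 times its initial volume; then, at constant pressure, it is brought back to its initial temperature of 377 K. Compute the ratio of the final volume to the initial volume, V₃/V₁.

Adiabatic step: V₂/V₁ = 12.5; T₂ = T₁·(1/12.5)^(0.67) = 69.41 K.
Isobaric step: V₃/V₂ = T₃/T₂ = 377/69.41.
V₃/V₁ = (V₂/V₁)(V₃/V₂) = 12.5 × (377/69.41) = 67.9.

V₃/V₁ ≈ 67.9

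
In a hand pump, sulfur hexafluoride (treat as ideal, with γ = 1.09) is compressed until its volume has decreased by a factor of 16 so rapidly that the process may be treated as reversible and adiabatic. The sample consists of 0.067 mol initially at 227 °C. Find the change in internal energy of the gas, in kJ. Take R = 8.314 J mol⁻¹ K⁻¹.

ΔU ≈ 0.877 kJ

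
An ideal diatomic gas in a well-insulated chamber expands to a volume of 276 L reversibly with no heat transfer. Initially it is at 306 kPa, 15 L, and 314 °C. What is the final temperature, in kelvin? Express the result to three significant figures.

T₂ ≈ 183 K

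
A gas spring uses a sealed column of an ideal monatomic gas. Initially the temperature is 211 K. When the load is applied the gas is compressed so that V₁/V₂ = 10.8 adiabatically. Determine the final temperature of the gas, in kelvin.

Adiabatic: T₁V₁^(γ−1) = T₂V₂^(γ−1) ⇒ T₂ = T₁ (V₁/V₂)^(γ−1).
For a monatomic ideal gas γ = 5/3, so γ−1 = 2/3.
T₂ = 211 × 10.8^(2/3) = 1031 K.

T₂ ≈ 1030 K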